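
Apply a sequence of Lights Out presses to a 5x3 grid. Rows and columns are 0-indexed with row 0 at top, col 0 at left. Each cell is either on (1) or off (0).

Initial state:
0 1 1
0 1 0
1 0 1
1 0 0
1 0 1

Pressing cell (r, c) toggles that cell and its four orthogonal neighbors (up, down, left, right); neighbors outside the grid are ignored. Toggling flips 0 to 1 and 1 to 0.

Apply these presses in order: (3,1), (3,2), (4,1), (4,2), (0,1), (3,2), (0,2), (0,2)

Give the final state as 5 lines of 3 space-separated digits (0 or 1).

After press 1 at (3,1):
0 1 1
0 1 0
1 1 1
0 1 1
1 1 1

After press 2 at (3,2):
0 1 1
0 1 0
1 1 0
0 0 0
1 1 0

After press 3 at (4,1):
0 1 1
0 1 0
1 1 0
0 1 0
0 0 1

After press 4 at (4,2):
0 1 1
0 1 0
1 1 0
0 1 1
0 1 0

After press 5 at (0,1):
1 0 0
0 0 0
1 1 0
0 1 1
0 1 0

After press 6 at (3,2):
1 0 0
0 0 0
1 1 1
0 0 0
0 1 1

After press 7 at (0,2):
1 1 1
0 0 1
1 1 1
0 0 0
0 1 1

After press 8 at (0,2):
1 0 0
0 0 0
1 1 1
0 0 0
0 1 1

Answer: 1 0 0
0 0 0
1 1 1
0 0 0
0 1 1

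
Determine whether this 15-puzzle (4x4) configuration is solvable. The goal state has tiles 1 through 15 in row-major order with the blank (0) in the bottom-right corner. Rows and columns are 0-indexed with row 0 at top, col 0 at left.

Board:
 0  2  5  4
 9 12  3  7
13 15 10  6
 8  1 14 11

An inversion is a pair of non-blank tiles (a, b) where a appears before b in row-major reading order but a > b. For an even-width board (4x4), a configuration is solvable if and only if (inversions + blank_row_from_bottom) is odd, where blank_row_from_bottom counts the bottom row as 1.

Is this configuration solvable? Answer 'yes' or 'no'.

Answer: no

Derivation:
Inversions: 38
Blank is in row 0 (0-indexed from top), which is row 4 counting from the bottom (bottom = 1).
38 + 4 = 42, which is even, so the puzzle is not solvable.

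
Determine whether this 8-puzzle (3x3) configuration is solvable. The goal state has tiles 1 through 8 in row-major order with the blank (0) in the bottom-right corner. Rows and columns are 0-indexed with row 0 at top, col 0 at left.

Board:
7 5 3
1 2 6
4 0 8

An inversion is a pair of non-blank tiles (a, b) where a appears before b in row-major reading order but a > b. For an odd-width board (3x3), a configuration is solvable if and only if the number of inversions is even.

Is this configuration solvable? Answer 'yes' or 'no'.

Answer: no

Derivation:
Inversions (pairs i<j in row-major order where tile[i] > tile[j] > 0): 13
13 is odd, so the puzzle is not solvable.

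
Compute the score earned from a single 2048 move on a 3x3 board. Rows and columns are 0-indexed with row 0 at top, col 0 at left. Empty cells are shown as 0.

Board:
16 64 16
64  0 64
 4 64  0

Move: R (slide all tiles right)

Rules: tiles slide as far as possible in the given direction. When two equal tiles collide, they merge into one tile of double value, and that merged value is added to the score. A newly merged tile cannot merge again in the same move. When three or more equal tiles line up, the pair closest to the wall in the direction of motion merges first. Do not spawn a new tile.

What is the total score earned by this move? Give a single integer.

Slide right:
row 0: [16, 64, 16] -> [16, 64, 16]  score +0 (running 0)
row 1: [64, 0, 64] -> [0, 0, 128]  score +128 (running 128)
row 2: [4, 64, 0] -> [0, 4, 64]  score +0 (running 128)
Board after move:
 16  64  16
  0   0 128
  0   4  64

Answer: 128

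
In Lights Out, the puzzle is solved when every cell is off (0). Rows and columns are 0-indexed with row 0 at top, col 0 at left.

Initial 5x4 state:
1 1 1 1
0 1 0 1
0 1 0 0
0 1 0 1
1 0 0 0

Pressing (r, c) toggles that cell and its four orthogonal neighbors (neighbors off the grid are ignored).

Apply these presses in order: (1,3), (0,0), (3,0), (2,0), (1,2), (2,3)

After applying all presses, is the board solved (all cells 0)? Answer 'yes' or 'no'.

After press 1 at (1,3):
1 1 1 0
0 1 1 0
0 1 0 1
0 1 0 1
1 0 0 0

After press 2 at (0,0):
0 0 1 0
1 1 1 0
0 1 0 1
0 1 0 1
1 0 0 0

After press 3 at (3,0):
0 0 1 0
1 1 1 0
1 1 0 1
1 0 0 1
0 0 0 0

After press 4 at (2,0):
0 0 1 0
0 1 1 0
0 0 0 1
0 0 0 1
0 0 0 0

After press 5 at (1,2):
0 0 0 0
0 0 0 1
0 0 1 1
0 0 0 1
0 0 0 0

After press 6 at (2,3):
0 0 0 0
0 0 0 0
0 0 0 0
0 0 0 0
0 0 0 0

Lights still on: 0

Answer: yes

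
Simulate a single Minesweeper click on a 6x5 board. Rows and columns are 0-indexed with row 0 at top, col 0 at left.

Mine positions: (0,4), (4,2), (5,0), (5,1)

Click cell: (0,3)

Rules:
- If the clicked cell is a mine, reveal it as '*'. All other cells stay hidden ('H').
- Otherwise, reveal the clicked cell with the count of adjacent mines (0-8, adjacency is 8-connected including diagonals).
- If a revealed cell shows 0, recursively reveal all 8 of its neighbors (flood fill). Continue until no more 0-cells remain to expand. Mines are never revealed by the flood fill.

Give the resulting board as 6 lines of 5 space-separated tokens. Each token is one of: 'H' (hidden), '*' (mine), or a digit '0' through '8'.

H H H 1 H
H H H H H
H H H H H
H H H H H
H H H H H
H H H H H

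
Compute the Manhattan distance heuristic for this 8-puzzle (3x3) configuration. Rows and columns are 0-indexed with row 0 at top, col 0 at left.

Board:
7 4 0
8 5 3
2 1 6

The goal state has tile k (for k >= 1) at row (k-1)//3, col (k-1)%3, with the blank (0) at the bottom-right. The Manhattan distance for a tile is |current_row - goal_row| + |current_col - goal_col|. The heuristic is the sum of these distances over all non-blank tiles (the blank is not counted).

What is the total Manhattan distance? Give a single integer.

Answer: 14

Derivation:
Tile 7: at (0,0), goal (2,0), distance |0-2|+|0-0| = 2
Tile 4: at (0,1), goal (1,0), distance |0-1|+|1-0| = 2
Tile 8: at (1,0), goal (2,1), distance |1-2|+|0-1| = 2
Tile 5: at (1,1), goal (1,1), distance |1-1|+|1-1| = 0
Tile 3: at (1,2), goal (0,2), distance |1-0|+|2-2| = 1
Tile 2: at (2,0), goal (0,1), distance |2-0|+|0-1| = 3
Tile 1: at (2,1), goal (0,0), distance |2-0|+|1-0| = 3
Tile 6: at (2,2), goal (1,2), distance |2-1|+|2-2| = 1
Sum: 2 + 2 + 2 + 0 + 1 + 3 + 3 + 1 = 14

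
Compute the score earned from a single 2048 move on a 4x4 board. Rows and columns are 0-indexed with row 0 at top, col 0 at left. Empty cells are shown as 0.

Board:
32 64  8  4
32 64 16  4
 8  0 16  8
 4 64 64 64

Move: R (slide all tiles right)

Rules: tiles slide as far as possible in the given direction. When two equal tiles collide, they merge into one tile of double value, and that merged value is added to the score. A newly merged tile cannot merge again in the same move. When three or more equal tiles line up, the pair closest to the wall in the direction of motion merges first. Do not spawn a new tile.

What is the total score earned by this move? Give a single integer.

Slide right:
row 0: [32, 64, 8, 4] -> [32, 64, 8, 4]  score +0 (running 0)
row 1: [32, 64, 16, 4] -> [32, 64, 16, 4]  score +0 (running 0)
row 2: [8, 0, 16, 8] -> [0, 8, 16, 8]  score +0 (running 0)
row 3: [4, 64, 64, 64] -> [0, 4, 64, 128]  score +128 (running 128)
Board after move:
 32  64   8   4
 32  64  16   4
  0   8  16   8
  0   4  64 128

Answer: 128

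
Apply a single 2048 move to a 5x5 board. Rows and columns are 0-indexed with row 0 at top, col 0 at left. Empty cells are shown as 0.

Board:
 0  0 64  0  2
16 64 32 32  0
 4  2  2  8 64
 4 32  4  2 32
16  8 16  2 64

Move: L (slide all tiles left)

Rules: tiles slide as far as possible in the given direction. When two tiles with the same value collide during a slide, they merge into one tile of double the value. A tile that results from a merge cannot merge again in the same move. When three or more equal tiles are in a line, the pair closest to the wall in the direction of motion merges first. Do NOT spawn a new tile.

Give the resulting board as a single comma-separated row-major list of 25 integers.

Slide left:
row 0: [0, 0, 64, 0, 2] -> [64, 2, 0, 0, 0]
row 1: [16, 64, 32, 32, 0] -> [16, 64, 64, 0, 0]
row 2: [4, 2, 2, 8, 64] -> [4, 4, 8, 64, 0]
row 3: [4, 32, 4, 2, 32] -> [4, 32, 4, 2, 32]
row 4: [16, 8, 16, 2, 64] -> [16, 8, 16, 2, 64]

Answer: 64, 2, 0, 0, 0, 16, 64, 64, 0, 0, 4, 4, 8, 64, 0, 4, 32, 4, 2, 32, 16, 8, 16, 2, 64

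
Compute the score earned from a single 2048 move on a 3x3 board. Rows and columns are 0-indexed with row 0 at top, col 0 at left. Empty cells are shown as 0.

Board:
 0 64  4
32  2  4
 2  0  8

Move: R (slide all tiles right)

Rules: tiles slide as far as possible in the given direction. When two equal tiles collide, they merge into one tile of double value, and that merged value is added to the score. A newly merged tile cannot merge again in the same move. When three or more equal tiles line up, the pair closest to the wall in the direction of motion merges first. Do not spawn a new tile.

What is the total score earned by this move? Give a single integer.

Answer: 0

Derivation:
Slide right:
row 0: [0, 64, 4] -> [0, 64, 4]  score +0 (running 0)
row 1: [32, 2, 4] -> [32, 2, 4]  score +0 (running 0)
row 2: [2, 0, 8] -> [0, 2, 8]  score +0 (running 0)
Board after move:
 0 64  4
32  2  4
 0  2  8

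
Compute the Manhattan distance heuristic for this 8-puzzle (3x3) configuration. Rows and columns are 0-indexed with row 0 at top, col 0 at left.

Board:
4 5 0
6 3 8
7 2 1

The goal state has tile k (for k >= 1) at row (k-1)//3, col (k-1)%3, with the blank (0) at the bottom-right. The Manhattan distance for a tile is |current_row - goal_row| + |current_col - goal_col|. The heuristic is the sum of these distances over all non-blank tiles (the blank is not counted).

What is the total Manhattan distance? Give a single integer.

Answer: 14

Derivation:
Tile 4: (0,0)->(1,0) = 1
Tile 5: (0,1)->(1,1) = 1
Tile 6: (1,0)->(1,2) = 2
Tile 3: (1,1)->(0,2) = 2
Tile 8: (1,2)->(2,1) = 2
Tile 7: (2,0)->(2,0) = 0
Tile 2: (2,1)->(0,1) = 2
Tile 1: (2,2)->(0,0) = 4
Sum: 1 + 1 + 2 + 2 + 2 + 0 + 2 + 4 = 14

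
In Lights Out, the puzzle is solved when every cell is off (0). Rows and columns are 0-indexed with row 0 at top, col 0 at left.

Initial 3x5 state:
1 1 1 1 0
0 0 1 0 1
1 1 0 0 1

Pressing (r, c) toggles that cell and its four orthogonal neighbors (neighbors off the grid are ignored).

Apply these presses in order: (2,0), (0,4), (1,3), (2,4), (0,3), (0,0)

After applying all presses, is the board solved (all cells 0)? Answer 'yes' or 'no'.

After press 1 at (2,0):
1 1 1 1 0
1 0 1 0 1
0 0 0 0 1

After press 2 at (0,4):
1 1 1 0 1
1 0 1 0 0
0 0 0 0 1

After press 3 at (1,3):
1 1 1 1 1
1 0 0 1 1
0 0 0 1 1

After press 4 at (2,4):
1 1 1 1 1
1 0 0 1 0
0 0 0 0 0

After press 5 at (0,3):
1 1 0 0 0
1 0 0 0 0
0 0 0 0 0

After press 6 at (0,0):
0 0 0 0 0
0 0 0 0 0
0 0 0 0 0

Lights still on: 0

Answer: yes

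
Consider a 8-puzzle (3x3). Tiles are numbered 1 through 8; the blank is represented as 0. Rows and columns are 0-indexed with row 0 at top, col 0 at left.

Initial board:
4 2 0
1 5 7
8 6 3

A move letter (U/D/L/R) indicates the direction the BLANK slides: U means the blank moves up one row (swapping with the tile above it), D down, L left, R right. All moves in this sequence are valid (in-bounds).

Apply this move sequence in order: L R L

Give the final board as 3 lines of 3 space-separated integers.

After move 1 (L):
4 0 2
1 5 7
8 6 3

After move 2 (R):
4 2 0
1 5 7
8 6 3

After move 3 (L):
4 0 2
1 5 7
8 6 3

Answer: 4 0 2
1 5 7
8 6 3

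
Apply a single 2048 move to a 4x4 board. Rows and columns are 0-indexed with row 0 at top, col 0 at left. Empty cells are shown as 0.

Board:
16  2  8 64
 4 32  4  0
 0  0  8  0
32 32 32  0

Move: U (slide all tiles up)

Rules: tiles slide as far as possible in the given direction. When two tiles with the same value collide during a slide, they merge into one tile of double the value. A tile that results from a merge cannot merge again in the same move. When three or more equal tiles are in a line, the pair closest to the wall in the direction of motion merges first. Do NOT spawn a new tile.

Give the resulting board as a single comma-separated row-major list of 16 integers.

Slide up:
col 0: [16, 4, 0, 32] -> [16, 4, 32, 0]
col 1: [2, 32, 0, 32] -> [2, 64, 0, 0]
col 2: [8, 4, 8, 32] -> [8, 4, 8, 32]
col 3: [64, 0, 0, 0] -> [64, 0, 0, 0]

Answer: 16, 2, 8, 64, 4, 64, 4, 0, 32, 0, 8, 0, 0, 0, 32, 0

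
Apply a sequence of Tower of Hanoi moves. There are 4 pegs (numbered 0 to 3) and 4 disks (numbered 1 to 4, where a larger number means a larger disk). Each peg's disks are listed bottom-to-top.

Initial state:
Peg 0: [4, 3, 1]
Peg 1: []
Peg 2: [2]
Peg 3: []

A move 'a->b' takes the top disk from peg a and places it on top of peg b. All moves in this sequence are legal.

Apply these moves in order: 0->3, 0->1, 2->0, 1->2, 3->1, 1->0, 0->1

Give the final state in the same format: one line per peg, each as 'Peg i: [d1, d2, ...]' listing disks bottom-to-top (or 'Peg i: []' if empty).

After move 1 (0->3):
Peg 0: [4, 3]
Peg 1: []
Peg 2: [2]
Peg 3: [1]

After move 2 (0->1):
Peg 0: [4]
Peg 1: [3]
Peg 2: [2]
Peg 3: [1]

After move 3 (2->0):
Peg 0: [4, 2]
Peg 1: [3]
Peg 2: []
Peg 3: [1]

After move 4 (1->2):
Peg 0: [4, 2]
Peg 1: []
Peg 2: [3]
Peg 3: [1]

After move 5 (3->1):
Peg 0: [4, 2]
Peg 1: [1]
Peg 2: [3]
Peg 3: []

After move 6 (1->0):
Peg 0: [4, 2, 1]
Peg 1: []
Peg 2: [3]
Peg 3: []

After move 7 (0->1):
Peg 0: [4, 2]
Peg 1: [1]
Peg 2: [3]
Peg 3: []

Answer: Peg 0: [4, 2]
Peg 1: [1]
Peg 2: [3]
Peg 3: []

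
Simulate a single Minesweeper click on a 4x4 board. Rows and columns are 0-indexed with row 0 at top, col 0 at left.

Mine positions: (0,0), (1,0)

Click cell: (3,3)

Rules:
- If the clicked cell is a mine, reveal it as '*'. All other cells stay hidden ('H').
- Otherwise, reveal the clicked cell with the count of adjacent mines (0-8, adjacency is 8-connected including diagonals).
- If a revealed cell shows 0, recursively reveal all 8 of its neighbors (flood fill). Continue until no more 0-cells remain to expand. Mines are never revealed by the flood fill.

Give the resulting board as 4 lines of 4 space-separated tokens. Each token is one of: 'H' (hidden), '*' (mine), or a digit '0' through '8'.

H 2 0 0
H 2 0 0
1 1 0 0
0 0 0 0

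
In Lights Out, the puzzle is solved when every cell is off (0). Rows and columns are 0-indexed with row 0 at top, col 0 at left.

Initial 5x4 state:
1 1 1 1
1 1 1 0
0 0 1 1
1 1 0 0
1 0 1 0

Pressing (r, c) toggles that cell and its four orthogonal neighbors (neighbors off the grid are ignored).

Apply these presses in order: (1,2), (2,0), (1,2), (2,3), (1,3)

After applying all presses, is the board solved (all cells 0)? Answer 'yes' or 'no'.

After press 1 at (1,2):
1 1 0 1
1 0 0 1
0 0 0 1
1 1 0 0
1 0 1 0

After press 2 at (2,0):
1 1 0 1
0 0 0 1
1 1 0 1
0 1 0 0
1 0 1 0

After press 3 at (1,2):
1 1 1 1
0 1 1 0
1 1 1 1
0 1 0 0
1 0 1 0

After press 4 at (2,3):
1 1 1 1
0 1 1 1
1 1 0 0
0 1 0 1
1 0 1 0

After press 5 at (1,3):
1 1 1 0
0 1 0 0
1 1 0 1
0 1 0 1
1 0 1 0

Lights still on: 11

Answer: no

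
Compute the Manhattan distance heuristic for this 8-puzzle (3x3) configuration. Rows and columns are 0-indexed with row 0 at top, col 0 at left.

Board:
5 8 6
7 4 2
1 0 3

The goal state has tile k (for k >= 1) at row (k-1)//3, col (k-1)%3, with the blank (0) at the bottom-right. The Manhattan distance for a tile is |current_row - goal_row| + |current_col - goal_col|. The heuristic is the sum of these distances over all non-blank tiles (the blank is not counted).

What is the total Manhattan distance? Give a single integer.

Answer: 13

Derivation:
Tile 5: at (0,0), goal (1,1), distance |0-1|+|0-1| = 2
Tile 8: at (0,1), goal (2,1), distance |0-2|+|1-1| = 2
Tile 6: at (0,2), goal (1,2), distance |0-1|+|2-2| = 1
Tile 7: at (1,0), goal (2,0), distance |1-2|+|0-0| = 1
Tile 4: at (1,1), goal (1,0), distance |1-1|+|1-0| = 1
Tile 2: at (1,2), goal (0,1), distance |1-0|+|2-1| = 2
Tile 1: at (2,0), goal (0,0), distance |2-0|+|0-0| = 2
Tile 3: at (2,2), goal (0,2), distance |2-0|+|2-2| = 2
Sum: 2 + 2 + 1 + 1 + 1 + 2 + 2 + 2 = 13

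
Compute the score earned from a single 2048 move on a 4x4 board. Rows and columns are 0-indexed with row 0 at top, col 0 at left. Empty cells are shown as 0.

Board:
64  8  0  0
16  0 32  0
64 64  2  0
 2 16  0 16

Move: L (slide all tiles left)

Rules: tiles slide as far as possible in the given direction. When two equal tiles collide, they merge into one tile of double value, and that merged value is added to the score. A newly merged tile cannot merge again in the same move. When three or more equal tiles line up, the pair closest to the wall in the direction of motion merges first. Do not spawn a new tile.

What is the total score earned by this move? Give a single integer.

Slide left:
row 0: [64, 8, 0, 0] -> [64, 8, 0, 0]  score +0 (running 0)
row 1: [16, 0, 32, 0] -> [16, 32, 0, 0]  score +0 (running 0)
row 2: [64, 64, 2, 0] -> [128, 2, 0, 0]  score +128 (running 128)
row 3: [2, 16, 0, 16] -> [2, 32, 0, 0]  score +32 (running 160)
Board after move:
 64   8   0   0
 16  32   0   0
128   2   0   0
  2  32   0   0

Answer: 160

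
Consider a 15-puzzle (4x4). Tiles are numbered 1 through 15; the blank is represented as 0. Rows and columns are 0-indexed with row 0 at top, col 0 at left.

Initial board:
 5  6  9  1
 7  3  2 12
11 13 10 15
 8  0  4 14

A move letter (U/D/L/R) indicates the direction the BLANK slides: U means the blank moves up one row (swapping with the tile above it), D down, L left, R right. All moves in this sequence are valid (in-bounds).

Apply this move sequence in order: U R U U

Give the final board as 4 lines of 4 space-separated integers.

After move 1 (U):
 5  6  9  1
 7  3  2 12
11  0 10 15
 8 13  4 14

After move 2 (R):
 5  6  9  1
 7  3  2 12
11 10  0 15
 8 13  4 14

After move 3 (U):
 5  6  9  1
 7  3  0 12
11 10  2 15
 8 13  4 14

After move 4 (U):
 5  6  0  1
 7  3  9 12
11 10  2 15
 8 13  4 14

Answer:  5  6  0  1
 7  3  9 12
11 10  2 15
 8 13  4 14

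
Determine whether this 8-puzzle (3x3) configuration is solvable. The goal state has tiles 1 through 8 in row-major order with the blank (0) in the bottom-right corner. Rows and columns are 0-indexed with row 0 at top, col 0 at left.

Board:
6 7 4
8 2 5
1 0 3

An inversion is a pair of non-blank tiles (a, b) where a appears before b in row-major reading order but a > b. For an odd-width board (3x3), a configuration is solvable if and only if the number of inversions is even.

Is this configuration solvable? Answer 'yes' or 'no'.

Answer: yes

Derivation:
Inversions (pairs i<j in row-major order where tile[i] > tile[j] > 0): 20
20 is even, so the puzzle is solvable.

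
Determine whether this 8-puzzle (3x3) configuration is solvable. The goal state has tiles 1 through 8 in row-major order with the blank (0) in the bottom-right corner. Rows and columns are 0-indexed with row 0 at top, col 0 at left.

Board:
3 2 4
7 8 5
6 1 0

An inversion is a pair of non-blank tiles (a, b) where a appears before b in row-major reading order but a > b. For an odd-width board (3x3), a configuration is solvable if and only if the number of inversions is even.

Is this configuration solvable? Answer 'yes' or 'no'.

Answer: yes

Derivation:
Inversions (pairs i<j in row-major order where tile[i] > tile[j] > 0): 12
12 is even, so the puzzle is solvable.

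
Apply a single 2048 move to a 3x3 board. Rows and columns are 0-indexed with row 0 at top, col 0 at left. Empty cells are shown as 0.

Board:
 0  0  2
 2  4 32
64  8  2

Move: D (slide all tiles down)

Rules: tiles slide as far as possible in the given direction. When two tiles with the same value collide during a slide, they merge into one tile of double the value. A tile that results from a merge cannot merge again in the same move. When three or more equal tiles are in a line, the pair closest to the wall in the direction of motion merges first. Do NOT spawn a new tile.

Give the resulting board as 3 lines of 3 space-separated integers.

Answer:  0  0  2
 2  4 32
64  8  2

Derivation:
Slide down:
col 0: [0, 2, 64] -> [0, 2, 64]
col 1: [0, 4, 8] -> [0, 4, 8]
col 2: [2, 32, 2] -> [2, 32, 2]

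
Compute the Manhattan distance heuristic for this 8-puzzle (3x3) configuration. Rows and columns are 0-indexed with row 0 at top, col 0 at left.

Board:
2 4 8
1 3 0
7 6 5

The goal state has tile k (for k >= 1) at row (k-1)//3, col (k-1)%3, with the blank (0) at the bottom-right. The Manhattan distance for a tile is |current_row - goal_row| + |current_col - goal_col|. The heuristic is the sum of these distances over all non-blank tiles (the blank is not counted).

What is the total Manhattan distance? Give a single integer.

Answer: 13

Derivation:
Tile 2: at (0,0), goal (0,1), distance |0-0|+|0-1| = 1
Tile 4: at (0,1), goal (1,0), distance |0-1|+|1-0| = 2
Tile 8: at (0,2), goal (2,1), distance |0-2|+|2-1| = 3
Tile 1: at (1,0), goal (0,0), distance |1-0|+|0-0| = 1
Tile 3: at (1,1), goal (0,2), distance |1-0|+|1-2| = 2
Tile 7: at (2,0), goal (2,0), distance |2-2|+|0-0| = 0
Tile 6: at (2,1), goal (1,2), distance |2-1|+|1-2| = 2
Tile 5: at (2,2), goal (1,1), distance |2-1|+|2-1| = 2
Sum: 1 + 2 + 3 + 1 + 2 + 0 + 2 + 2 = 13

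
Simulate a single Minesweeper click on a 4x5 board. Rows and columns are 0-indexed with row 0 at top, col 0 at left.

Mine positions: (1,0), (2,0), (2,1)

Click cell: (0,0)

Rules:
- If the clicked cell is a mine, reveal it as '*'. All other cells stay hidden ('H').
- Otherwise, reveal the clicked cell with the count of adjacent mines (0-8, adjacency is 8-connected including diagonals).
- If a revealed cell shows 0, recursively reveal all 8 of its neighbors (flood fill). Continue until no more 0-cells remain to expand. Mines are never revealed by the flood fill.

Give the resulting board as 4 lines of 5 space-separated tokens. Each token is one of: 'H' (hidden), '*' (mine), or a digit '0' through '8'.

1 H H H H
H H H H H
H H H H H
H H H H H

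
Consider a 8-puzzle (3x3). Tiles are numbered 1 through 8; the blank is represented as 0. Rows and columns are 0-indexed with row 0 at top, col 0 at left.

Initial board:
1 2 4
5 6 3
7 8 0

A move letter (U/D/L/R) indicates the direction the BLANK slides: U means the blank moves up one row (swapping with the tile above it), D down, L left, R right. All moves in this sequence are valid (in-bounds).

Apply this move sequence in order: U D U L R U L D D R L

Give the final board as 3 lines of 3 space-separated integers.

Answer: 1 6 2
5 8 4
7 0 3

Derivation:
After move 1 (U):
1 2 4
5 6 0
7 8 3

After move 2 (D):
1 2 4
5 6 3
7 8 0

After move 3 (U):
1 2 4
5 6 0
7 8 3

After move 4 (L):
1 2 4
5 0 6
7 8 3

After move 5 (R):
1 2 4
5 6 0
7 8 3

After move 6 (U):
1 2 0
5 6 4
7 8 3

After move 7 (L):
1 0 2
5 6 4
7 8 3

After move 8 (D):
1 6 2
5 0 4
7 8 3

After move 9 (D):
1 6 2
5 8 4
7 0 3

After move 10 (R):
1 6 2
5 8 4
7 3 0

After move 11 (L):
1 6 2
5 8 4
7 0 3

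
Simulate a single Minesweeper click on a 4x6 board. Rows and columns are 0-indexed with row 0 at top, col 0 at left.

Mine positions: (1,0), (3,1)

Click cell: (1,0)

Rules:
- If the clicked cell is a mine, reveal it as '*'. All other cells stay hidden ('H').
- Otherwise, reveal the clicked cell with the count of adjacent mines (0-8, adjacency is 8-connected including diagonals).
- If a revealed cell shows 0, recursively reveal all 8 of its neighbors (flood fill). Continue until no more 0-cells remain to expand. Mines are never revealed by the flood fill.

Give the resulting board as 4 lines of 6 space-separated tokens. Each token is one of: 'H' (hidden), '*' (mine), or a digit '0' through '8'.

H H H H H H
* H H H H H
H H H H H H
H H H H H H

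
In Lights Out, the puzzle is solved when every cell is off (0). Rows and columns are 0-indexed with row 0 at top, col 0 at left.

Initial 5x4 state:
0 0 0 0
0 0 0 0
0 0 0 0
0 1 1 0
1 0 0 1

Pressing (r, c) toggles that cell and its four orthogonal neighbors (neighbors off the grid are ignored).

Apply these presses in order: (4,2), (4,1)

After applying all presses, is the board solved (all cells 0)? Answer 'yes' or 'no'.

After press 1 at (4,2):
0 0 0 0
0 0 0 0
0 0 0 0
0 1 0 0
1 1 1 0

After press 2 at (4,1):
0 0 0 0
0 0 0 0
0 0 0 0
0 0 0 0
0 0 0 0

Lights still on: 0

Answer: yes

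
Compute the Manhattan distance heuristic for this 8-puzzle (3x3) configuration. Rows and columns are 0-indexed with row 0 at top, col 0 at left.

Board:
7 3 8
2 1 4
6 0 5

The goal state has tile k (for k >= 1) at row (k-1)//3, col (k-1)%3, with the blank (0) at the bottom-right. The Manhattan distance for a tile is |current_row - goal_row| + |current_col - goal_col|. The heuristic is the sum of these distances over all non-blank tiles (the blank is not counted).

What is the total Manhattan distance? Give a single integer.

Answer: 17

Derivation:
Tile 7: at (0,0), goal (2,0), distance |0-2|+|0-0| = 2
Tile 3: at (0,1), goal (0,2), distance |0-0|+|1-2| = 1
Tile 8: at (0,2), goal (2,1), distance |0-2|+|2-1| = 3
Tile 2: at (1,0), goal (0,1), distance |1-0|+|0-1| = 2
Tile 1: at (1,1), goal (0,0), distance |1-0|+|1-0| = 2
Tile 4: at (1,2), goal (1,0), distance |1-1|+|2-0| = 2
Tile 6: at (2,0), goal (1,2), distance |2-1|+|0-2| = 3
Tile 5: at (2,2), goal (1,1), distance |2-1|+|2-1| = 2
Sum: 2 + 1 + 3 + 2 + 2 + 2 + 3 + 2 = 17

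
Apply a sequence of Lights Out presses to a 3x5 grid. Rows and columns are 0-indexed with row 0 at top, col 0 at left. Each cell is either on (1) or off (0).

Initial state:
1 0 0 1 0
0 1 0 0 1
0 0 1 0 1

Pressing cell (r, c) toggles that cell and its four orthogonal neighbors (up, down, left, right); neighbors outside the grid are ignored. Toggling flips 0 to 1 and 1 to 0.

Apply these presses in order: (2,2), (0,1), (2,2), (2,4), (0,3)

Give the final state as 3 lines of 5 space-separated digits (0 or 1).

After press 1 at (2,2):
1 0 0 1 0
0 1 1 0 1
0 1 0 1 1

After press 2 at (0,1):
0 1 1 1 0
0 0 1 0 1
0 1 0 1 1

After press 3 at (2,2):
0 1 1 1 0
0 0 0 0 1
0 0 1 0 1

After press 4 at (2,4):
0 1 1 1 0
0 0 0 0 0
0 0 1 1 0

After press 5 at (0,3):
0 1 0 0 1
0 0 0 1 0
0 0 1 1 0

Answer: 0 1 0 0 1
0 0 0 1 0
0 0 1 1 0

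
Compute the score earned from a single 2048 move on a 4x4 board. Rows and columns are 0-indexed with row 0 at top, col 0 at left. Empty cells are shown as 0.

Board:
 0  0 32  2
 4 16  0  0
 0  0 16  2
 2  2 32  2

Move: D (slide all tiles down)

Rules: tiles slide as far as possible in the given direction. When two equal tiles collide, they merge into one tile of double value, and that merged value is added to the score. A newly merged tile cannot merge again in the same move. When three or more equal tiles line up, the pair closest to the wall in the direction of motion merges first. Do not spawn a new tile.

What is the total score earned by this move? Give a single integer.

Slide down:
col 0: [0, 4, 0, 2] -> [0, 0, 4, 2]  score +0 (running 0)
col 1: [0, 16, 0, 2] -> [0, 0, 16, 2]  score +0 (running 0)
col 2: [32, 0, 16, 32] -> [0, 32, 16, 32]  score +0 (running 0)
col 3: [2, 0, 2, 2] -> [0, 0, 2, 4]  score +4 (running 4)
Board after move:
 0  0  0  0
 0  0 32  0
 4 16 16  2
 2  2 32  4

Answer: 4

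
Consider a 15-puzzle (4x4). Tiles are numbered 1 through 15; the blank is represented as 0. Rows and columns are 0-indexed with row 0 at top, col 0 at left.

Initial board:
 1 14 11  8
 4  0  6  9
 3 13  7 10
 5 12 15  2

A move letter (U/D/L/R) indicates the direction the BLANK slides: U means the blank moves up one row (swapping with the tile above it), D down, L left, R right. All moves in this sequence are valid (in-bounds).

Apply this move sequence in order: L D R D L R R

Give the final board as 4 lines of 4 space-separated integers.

After move 1 (L):
 1 14 11  8
 0  4  6  9
 3 13  7 10
 5 12 15  2

After move 2 (D):
 1 14 11  8
 3  4  6  9
 0 13  7 10
 5 12 15  2

After move 3 (R):
 1 14 11  8
 3  4  6  9
13  0  7 10
 5 12 15  2

After move 4 (D):
 1 14 11  8
 3  4  6  9
13 12  7 10
 5  0 15  2

After move 5 (L):
 1 14 11  8
 3  4  6  9
13 12  7 10
 0  5 15  2

After move 6 (R):
 1 14 11  8
 3  4  6  9
13 12  7 10
 5  0 15  2

After move 7 (R):
 1 14 11  8
 3  4  6  9
13 12  7 10
 5 15  0  2

Answer:  1 14 11  8
 3  4  6  9
13 12  7 10
 5 15  0  2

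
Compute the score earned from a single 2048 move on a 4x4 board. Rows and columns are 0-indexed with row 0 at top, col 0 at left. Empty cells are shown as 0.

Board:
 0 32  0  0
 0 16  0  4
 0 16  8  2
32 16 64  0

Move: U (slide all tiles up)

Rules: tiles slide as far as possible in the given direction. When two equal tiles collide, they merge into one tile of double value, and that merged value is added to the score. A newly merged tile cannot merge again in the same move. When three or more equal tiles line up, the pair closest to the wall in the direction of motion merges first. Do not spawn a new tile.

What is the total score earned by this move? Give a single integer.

Slide up:
col 0: [0, 0, 0, 32] -> [32, 0, 0, 0]  score +0 (running 0)
col 1: [32, 16, 16, 16] -> [32, 32, 16, 0]  score +32 (running 32)
col 2: [0, 0, 8, 64] -> [8, 64, 0, 0]  score +0 (running 32)
col 3: [0, 4, 2, 0] -> [4, 2, 0, 0]  score +0 (running 32)
Board after move:
32 32  8  4
 0 32 64  2
 0 16  0  0
 0  0  0  0

Answer: 32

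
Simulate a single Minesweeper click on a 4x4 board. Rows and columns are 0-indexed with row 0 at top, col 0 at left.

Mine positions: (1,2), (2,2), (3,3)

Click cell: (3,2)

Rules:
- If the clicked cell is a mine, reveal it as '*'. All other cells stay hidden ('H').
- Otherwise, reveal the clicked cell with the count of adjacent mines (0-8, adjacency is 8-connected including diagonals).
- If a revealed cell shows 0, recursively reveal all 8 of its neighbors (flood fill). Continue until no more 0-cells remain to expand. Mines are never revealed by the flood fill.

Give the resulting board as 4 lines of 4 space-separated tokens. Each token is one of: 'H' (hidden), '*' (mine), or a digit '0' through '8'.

H H H H
H H H H
H H H H
H H 2 H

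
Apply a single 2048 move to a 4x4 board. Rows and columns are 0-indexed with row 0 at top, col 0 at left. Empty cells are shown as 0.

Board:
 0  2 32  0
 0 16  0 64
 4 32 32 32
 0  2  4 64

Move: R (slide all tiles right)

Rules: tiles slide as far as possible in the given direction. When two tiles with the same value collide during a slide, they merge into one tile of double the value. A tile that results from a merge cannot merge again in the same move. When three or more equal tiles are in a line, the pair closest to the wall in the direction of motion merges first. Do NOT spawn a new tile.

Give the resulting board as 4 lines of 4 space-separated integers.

Slide right:
row 0: [0, 2, 32, 0] -> [0, 0, 2, 32]
row 1: [0, 16, 0, 64] -> [0, 0, 16, 64]
row 2: [4, 32, 32, 32] -> [0, 4, 32, 64]
row 3: [0, 2, 4, 64] -> [0, 2, 4, 64]

Answer:  0  0  2 32
 0  0 16 64
 0  4 32 64
 0  2  4 64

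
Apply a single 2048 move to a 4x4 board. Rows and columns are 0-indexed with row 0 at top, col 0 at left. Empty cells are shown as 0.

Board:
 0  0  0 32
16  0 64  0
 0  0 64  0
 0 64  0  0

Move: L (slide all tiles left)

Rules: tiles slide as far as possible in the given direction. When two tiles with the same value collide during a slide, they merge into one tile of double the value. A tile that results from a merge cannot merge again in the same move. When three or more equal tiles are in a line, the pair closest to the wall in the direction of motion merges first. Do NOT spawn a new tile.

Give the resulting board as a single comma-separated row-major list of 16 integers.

Answer: 32, 0, 0, 0, 16, 64, 0, 0, 64, 0, 0, 0, 64, 0, 0, 0

Derivation:
Slide left:
row 0: [0, 0, 0, 32] -> [32, 0, 0, 0]
row 1: [16, 0, 64, 0] -> [16, 64, 0, 0]
row 2: [0, 0, 64, 0] -> [64, 0, 0, 0]
row 3: [0, 64, 0, 0] -> [64, 0, 0, 0]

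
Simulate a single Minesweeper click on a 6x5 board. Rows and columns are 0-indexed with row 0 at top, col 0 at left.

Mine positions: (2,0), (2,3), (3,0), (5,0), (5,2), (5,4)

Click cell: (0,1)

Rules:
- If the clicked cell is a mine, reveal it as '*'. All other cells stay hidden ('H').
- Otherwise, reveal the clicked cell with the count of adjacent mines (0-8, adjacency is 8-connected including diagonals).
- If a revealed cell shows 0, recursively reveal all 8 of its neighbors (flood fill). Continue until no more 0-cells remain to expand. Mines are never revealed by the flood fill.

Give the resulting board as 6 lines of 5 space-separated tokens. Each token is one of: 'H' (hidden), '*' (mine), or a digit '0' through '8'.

0 0 0 0 0
1 1 1 1 1
H H H H H
H H H H H
H H H H H
H H H H H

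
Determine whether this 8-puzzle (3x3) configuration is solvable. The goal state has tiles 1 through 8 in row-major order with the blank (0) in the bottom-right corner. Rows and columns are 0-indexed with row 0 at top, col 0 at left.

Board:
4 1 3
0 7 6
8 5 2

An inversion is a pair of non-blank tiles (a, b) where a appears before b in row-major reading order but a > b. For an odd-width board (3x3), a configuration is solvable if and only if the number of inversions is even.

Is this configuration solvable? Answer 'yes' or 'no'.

Answer: yes

Derivation:
Inversions (pairs i<j in row-major order where tile[i] > tile[j] > 0): 12
12 is even, so the puzzle is solvable.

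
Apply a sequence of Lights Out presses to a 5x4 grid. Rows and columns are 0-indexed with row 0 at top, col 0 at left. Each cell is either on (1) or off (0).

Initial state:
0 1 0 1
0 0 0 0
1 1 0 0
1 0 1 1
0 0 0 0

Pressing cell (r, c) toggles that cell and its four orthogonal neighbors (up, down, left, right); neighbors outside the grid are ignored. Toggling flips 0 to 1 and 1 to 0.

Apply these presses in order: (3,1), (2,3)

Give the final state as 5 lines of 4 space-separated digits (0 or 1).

Answer: 0 1 0 1
0 0 0 1
1 0 1 1
0 1 0 0
0 1 0 0

Derivation:
After press 1 at (3,1):
0 1 0 1
0 0 0 0
1 0 0 0
0 1 0 1
0 1 0 0

After press 2 at (2,3):
0 1 0 1
0 0 0 1
1 0 1 1
0 1 0 0
0 1 0 0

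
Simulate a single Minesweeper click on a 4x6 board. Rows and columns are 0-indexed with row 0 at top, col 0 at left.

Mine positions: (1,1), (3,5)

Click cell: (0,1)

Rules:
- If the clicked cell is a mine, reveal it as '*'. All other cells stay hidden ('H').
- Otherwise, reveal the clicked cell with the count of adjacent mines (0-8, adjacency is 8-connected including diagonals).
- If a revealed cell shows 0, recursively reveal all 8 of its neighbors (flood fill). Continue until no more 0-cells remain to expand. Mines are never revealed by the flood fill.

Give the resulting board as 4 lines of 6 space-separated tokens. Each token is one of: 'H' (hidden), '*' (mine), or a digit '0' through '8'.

H 1 H H H H
H H H H H H
H H H H H H
H H H H H H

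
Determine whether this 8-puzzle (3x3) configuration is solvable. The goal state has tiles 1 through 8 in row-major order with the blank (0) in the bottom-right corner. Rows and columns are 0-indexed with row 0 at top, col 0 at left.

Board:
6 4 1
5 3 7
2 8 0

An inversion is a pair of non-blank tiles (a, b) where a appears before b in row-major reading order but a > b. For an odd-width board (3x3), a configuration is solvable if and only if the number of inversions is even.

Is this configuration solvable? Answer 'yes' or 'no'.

Answer: yes

Derivation:
Inversions (pairs i<j in row-major order where tile[i] > tile[j] > 0): 12
12 is even, so the puzzle is solvable.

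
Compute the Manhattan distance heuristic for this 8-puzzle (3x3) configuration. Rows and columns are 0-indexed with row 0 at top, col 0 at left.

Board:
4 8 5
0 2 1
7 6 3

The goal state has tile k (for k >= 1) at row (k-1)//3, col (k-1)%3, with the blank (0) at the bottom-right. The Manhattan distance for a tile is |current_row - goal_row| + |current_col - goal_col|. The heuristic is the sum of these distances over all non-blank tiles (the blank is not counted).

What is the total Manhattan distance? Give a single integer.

Tile 4: (0,0)->(1,0) = 1
Tile 8: (0,1)->(2,1) = 2
Tile 5: (0,2)->(1,1) = 2
Tile 2: (1,1)->(0,1) = 1
Tile 1: (1,2)->(0,0) = 3
Tile 7: (2,0)->(2,0) = 0
Tile 6: (2,1)->(1,2) = 2
Tile 3: (2,2)->(0,2) = 2
Sum: 1 + 2 + 2 + 1 + 3 + 0 + 2 + 2 = 13

Answer: 13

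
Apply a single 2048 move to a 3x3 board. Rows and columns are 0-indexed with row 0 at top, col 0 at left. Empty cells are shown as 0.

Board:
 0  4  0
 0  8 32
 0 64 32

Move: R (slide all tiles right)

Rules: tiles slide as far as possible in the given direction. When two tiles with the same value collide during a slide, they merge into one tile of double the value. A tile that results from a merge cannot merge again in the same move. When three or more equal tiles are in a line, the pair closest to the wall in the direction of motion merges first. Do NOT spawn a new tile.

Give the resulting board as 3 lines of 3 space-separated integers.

Slide right:
row 0: [0, 4, 0] -> [0, 0, 4]
row 1: [0, 8, 32] -> [0, 8, 32]
row 2: [0, 64, 32] -> [0, 64, 32]

Answer:  0  0  4
 0  8 32
 0 64 32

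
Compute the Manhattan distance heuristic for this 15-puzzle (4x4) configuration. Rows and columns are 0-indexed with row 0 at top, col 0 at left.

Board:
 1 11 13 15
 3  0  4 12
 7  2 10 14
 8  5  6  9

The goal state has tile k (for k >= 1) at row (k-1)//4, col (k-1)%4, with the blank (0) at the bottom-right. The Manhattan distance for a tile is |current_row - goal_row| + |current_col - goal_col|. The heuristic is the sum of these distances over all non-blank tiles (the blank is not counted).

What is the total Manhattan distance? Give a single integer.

Answer: 42

Derivation:
Tile 1: at (0,0), goal (0,0), distance |0-0|+|0-0| = 0
Tile 11: at (0,1), goal (2,2), distance |0-2|+|1-2| = 3
Tile 13: at (0,2), goal (3,0), distance |0-3|+|2-0| = 5
Tile 15: at (0,3), goal (3,2), distance |0-3|+|3-2| = 4
Tile 3: at (1,0), goal (0,2), distance |1-0|+|0-2| = 3
Tile 4: at (1,2), goal (0,3), distance |1-0|+|2-3| = 2
Tile 12: at (1,3), goal (2,3), distance |1-2|+|3-3| = 1
Tile 7: at (2,0), goal (1,2), distance |2-1|+|0-2| = 3
Tile 2: at (2,1), goal (0,1), distance |2-0|+|1-1| = 2
Tile 10: at (2,2), goal (2,1), distance |2-2|+|2-1| = 1
Tile 14: at (2,3), goal (3,1), distance |2-3|+|3-1| = 3
Tile 8: at (3,0), goal (1,3), distance |3-1|+|0-3| = 5
Tile 5: at (3,1), goal (1,0), distance |3-1|+|1-0| = 3
Tile 6: at (3,2), goal (1,1), distance |3-1|+|2-1| = 3
Tile 9: at (3,3), goal (2,0), distance |3-2|+|3-0| = 4
Sum: 0 + 3 + 5 + 4 + 3 + 2 + 1 + 3 + 2 + 1 + 3 + 5 + 3 + 3 + 4 = 42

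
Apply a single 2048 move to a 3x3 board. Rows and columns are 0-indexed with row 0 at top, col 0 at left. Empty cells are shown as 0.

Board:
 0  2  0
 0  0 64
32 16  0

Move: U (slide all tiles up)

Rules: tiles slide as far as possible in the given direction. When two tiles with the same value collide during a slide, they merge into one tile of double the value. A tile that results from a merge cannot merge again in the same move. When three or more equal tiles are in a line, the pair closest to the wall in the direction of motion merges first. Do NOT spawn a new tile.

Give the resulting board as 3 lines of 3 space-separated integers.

Answer: 32  2 64
 0 16  0
 0  0  0

Derivation:
Slide up:
col 0: [0, 0, 32] -> [32, 0, 0]
col 1: [2, 0, 16] -> [2, 16, 0]
col 2: [0, 64, 0] -> [64, 0, 0]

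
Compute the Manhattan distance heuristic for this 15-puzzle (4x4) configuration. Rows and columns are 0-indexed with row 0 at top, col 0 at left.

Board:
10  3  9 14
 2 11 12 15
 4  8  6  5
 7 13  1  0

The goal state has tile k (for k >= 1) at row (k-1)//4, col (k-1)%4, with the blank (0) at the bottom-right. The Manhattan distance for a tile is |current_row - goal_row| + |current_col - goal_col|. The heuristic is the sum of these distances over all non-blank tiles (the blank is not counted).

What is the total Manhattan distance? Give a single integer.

Answer: 46

Derivation:
Tile 10: at (0,0), goal (2,1), distance |0-2|+|0-1| = 3
Tile 3: at (0,1), goal (0,2), distance |0-0|+|1-2| = 1
Tile 9: at (0,2), goal (2,0), distance |0-2|+|2-0| = 4
Tile 14: at (0,3), goal (3,1), distance |0-3|+|3-1| = 5
Tile 2: at (1,0), goal (0,1), distance |1-0|+|0-1| = 2
Tile 11: at (1,1), goal (2,2), distance |1-2|+|1-2| = 2
Tile 12: at (1,2), goal (2,3), distance |1-2|+|2-3| = 2
Tile 15: at (1,3), goal (3,2), distance |1-3|+|3-2| = 3
Tile 4: at (2,0), goal (0,3), distance |2-0|+|0-3| = 5
Tile 8: at (2,1), goal (1,3), distance |2-1|+|1-3| = 3
Tile 6: at (2,2), goal (1,1), distance |2-1|+|2-1| = 2
Tile 5: at (2,3), goal (1,0), distance |2-1|+|3-0| = 4
Tile 7: at (3,0), goal (1,2), distance |3-1|+|0-2| = 4
Tile 13: at (3,1), goal (3,0), distance |3-3|+|1-0| = 1
Tile 1: at (3,2), goal (0,0), distance |3-0|+|2-0| = 5
Sum: 3 + 1 + 4 + 5 + 2 + 2 + 2 + 3 + 5 + 3 + 2 + 4 + 4 + 1 + 5 = 46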